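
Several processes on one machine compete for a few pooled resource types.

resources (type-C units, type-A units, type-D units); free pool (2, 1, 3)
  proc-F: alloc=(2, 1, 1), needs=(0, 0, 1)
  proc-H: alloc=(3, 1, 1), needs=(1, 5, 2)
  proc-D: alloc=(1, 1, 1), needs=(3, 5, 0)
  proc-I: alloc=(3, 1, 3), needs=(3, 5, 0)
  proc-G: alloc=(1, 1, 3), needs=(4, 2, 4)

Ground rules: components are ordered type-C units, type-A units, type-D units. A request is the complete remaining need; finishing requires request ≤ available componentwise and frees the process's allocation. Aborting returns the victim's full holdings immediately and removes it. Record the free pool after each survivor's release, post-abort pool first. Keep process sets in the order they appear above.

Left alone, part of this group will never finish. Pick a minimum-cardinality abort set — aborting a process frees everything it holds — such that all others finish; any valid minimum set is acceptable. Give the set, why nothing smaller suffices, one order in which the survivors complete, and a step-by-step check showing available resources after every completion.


The answer: abort proc-H and proc-D.
Key observation: the returned (4, 2, 2) from proc-H and proc-D is what brings proc-I — unrunnable before, under any order — into play at step 3.
Minimality, checking each single-abort alternative: proc-F alone leaves proc-H blocked (short on type-A units); proc-H alone leaves proc-D blocked (short on type-A units); proc-D alone leaves proc-H blocked (short on type-A units); proc-I alone leaves proc-H blocked (short on type-A units); proc-G alone leaves proc-H blocked (short on type-A units).
The survivors complete as proc-F, proc-G, proc-I. Verifying each step (starting from the post-abort pool):
  pool = (6, 3, 5)
  proc-F: need (0, 0, 1) fits (6, 3, 5); releases (2, 1, 1), pool now (8, 4, 6)
  proc-G: need (4, 2, 4) fits (8, 4, 6); releases (1, 1, 3), pool now (9, 5, 9)
  proc-I: need (3, 5, 0) fits (9, 5, 9); releases (3, 1, 3), pool now (12, 6, 12)


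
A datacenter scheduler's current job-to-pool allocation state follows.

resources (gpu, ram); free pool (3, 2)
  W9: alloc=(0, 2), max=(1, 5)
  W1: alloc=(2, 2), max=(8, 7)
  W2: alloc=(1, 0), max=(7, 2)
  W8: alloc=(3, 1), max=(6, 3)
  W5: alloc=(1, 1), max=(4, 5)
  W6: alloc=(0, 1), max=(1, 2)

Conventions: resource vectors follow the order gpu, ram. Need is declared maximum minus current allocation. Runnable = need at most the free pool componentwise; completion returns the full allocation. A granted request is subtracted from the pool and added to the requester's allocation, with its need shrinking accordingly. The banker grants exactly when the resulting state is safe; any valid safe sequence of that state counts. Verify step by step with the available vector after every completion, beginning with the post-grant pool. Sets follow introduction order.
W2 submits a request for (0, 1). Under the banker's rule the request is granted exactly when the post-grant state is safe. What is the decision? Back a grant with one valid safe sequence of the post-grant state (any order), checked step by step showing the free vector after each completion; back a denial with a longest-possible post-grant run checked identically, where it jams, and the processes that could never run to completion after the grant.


GRANT — the state after the grant stays safe, e.g. via W6, W8, W9, W2, W1, W5.
Key observation: the grant leaves (3, 1) free — enough for W6, whose release restarts the cascade.
Verifying the post-grant state step by step:
  pool = (3, 1)
  run W6 (needs (1, 1), free (3, 1)); after release of (0, 1) the pool is (3, 2)
  run W8 (needs (3, 2), free (3, 2)); after release of (3, 1) the pool is (6, 3)
  run W9 (needs (1, 3), free (6, 3)); after release of (0, 2) the pool is (6, 5)
  run W2 (needs (6, 1), free (6, 5)); after release of (1, 1) the pool is (7, 6)
  run W1 (needs (6, 5), free (7, 6)); after release of (2, 2) the pool is (9, 8)
  run W5 (needs (3, 4), free (9, 8)); after release of (1, 1) the pool is (10, 9)


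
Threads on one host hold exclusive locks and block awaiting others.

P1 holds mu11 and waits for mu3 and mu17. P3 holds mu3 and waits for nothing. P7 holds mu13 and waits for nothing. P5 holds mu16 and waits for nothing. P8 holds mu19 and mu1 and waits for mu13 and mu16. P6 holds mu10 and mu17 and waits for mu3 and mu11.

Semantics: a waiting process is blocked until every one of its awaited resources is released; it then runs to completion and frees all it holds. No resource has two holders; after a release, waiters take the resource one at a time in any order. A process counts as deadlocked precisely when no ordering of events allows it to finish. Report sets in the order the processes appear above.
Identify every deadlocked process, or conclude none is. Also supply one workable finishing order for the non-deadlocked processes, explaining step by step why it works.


The deadlocked set is P1 and P6.
Key observation: nobody on the ring P1 -> P6 -> P1 can start until another member finishes, which never happens; no other process is dragged down with it.
The rest can finish in the order P5, P7, P3, P8.
Check, step by step:
  run P5 (it waits on nothing); releases mu16
  run P7 (it waits on nothing); releases mu13
  run P3 (it waits on nothing); releases mu3
  run P8 (all its waits — mu13 and mu16 — are resolved); releases mu19 and mu1


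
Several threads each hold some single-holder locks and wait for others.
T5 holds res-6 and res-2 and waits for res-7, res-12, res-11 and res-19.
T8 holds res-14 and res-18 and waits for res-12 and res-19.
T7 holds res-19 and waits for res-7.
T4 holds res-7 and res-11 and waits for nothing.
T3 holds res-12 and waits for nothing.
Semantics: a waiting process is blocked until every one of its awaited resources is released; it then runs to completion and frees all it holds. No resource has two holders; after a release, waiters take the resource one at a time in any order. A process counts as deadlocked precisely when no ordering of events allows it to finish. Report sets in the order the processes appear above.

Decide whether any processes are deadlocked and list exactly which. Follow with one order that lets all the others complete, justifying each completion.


No process is deadlocked.
Key observation: no waiting chain loops back on itself — every chain ends at a process that waits on nothing, so everyone eventually runs.
A valid finishing order for the others: T4, T3, T7, T8, T5.
Walking it through:
  T4 waits on nothing -> runs at once and releases res-7 and res-11
  T3 waits on nothing -> runs at once and releases res-12
  T7: everything it awaited (res-7) is free; runs, freeing res-19
  T8: everything it awaited (res-12 and res-19) is free; runs, freeing res-14 and res-18
  T5: everything it awaited (res-7, res-12, res-11 and res-19) is free; runs, freeing res-6 and res-2


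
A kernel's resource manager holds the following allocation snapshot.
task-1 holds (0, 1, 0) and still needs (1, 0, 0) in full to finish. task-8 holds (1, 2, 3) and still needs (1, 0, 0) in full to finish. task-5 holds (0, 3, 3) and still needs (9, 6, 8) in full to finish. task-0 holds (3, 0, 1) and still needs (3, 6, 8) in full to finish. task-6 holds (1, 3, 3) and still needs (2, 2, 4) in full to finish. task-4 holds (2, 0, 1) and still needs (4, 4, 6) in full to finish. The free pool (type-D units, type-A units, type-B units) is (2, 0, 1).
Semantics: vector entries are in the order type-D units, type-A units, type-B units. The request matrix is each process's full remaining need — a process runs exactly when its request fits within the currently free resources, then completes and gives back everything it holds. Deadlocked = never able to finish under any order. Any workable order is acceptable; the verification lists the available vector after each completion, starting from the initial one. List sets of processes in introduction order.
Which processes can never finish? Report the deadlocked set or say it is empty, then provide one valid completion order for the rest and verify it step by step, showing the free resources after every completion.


The deadlocked set is empty.
Key observation: no deadlock: task-8 fits now, and the freed resources carry the rest through.
One completion order for the rest: task-8, task-6, task-4, task-1, task-0, task-5. Verifying each step:
  pool = (2, 0, 1)
  run task-8 (needs (1, 0, 0), free (2, 0, 1)); after release of (1, 2, 3) the pool is (3, 2, 4)
  run task-6 (needs (2, 2, 4), free (3, 2, 4)); after release of (1, 3, 3) the pool is (4, 5, 7)
  run task-4 (needs (4, 4, 6), free (4, 5, 7)); after release of (2, 0, 1) the pool is (6, 5, 8)
  run task-1 (needs (1, 0, 0), free (6, 5, 8)); after release of (0, 1, 0) the pool is (6, 6, 8)
  run task-0 (needs (3, 6, 8), free (6, 6, 8)); after release of (3, 0, 1) the pool is (9, 6, 9)
  run task-5 (needs (9, 6, 8), free (9, 6, 9)); after release of (0, 3, 3) the pool is (9, 9, 12)


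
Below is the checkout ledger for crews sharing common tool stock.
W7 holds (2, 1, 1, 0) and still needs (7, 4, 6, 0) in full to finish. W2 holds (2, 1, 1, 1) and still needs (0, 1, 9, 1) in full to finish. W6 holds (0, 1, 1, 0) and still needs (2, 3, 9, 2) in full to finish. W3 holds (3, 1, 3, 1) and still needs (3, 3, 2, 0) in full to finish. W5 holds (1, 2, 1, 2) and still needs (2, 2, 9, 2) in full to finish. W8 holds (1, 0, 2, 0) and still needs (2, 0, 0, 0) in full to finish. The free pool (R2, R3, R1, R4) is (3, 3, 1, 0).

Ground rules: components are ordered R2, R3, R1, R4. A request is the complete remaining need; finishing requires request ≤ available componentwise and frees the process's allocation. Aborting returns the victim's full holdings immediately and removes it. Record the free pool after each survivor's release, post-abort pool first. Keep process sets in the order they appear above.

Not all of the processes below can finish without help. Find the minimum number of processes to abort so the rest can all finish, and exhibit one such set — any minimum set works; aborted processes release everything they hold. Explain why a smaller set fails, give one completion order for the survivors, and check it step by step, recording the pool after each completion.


Minimum abort set: W2 and W6.
Key observation: W5 was stuck for good until W2 and W6 gave back (2, 2, 2, 1); in the order shown it finishes at step 4.
Why nothing smaller works — every single abort fails: W7 alone leaves W2 blocked (short on R1); W2 alone leaves W6 blocked (short on R1); W6 alone leaves W2 blocked (short on R1); W3 alone leaves W2 blocked (short on R1); W5 alone leaves W2 blocked (short on R1); W8 alone leaves W2 blocked (short on R1).
One survivor order: W8, W3, W7, W5. Check, step by step (post-abort pool first):
  pool = (5, 5, 3, 1)
  run W8 (needs (2, 0, 0, 0), free (5, 5, 3, 1)); after release of (1, 0, 2, 0) the pool is (6, 5, 5, 1)
  run W3 (needs (3, 3, 2, 0), free (6, 5, 5, 1)); after release of (3, 1, 3, 1) the pool is (9, 6, 8, 2)
  run W7 (needs (7, 4, 6, 0), free (9, 6, 8, 2)); after release of (2, 1, 1, 0) the pool is (11, 7, 9, 2)
  run W5 (needs (2, 2, 9, 2), free (11, 7, 9, 2)); after release of (1, 2, 1, 2) the pool is (12, 9, 10, 4)


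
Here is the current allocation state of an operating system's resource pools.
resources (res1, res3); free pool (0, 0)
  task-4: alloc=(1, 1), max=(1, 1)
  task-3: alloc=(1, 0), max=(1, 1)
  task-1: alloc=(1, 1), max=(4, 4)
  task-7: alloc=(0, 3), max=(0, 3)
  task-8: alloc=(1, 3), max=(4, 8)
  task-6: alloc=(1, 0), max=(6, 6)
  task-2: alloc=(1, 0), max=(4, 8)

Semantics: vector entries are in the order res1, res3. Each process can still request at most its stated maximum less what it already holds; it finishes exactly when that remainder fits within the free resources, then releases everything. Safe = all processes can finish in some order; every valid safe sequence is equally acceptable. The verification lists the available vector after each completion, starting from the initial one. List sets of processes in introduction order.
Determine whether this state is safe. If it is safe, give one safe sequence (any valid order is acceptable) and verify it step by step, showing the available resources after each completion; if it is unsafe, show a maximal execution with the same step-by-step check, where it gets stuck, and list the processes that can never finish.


UNSAFE — no complete ordering exists.
Key observation: the wall is res1: completing task-7, task-3, task-4 brings the pool only to (2, 4), and all the rest need more.
The run task-7, task-3, task-4 cannot be extended any further. Step-by-step check:
  pool = (0, 0)
  task-7 needs (0, 0) <= (0, 0) -> finishes; pool += (0, 3) = (0, 3)
  task-3 needs (0, 1) <= (0, 3) -> finishes; pool += (1, 0) = (1, 3)
  task-4 needs (0, 0) <= (1, 3) -> finishes; pool += (1, 1) = (2, 4)
  blocked: task-1 wants (3, 3), pool (2, 4) — not enough res1
  blocked: task-8 wants (3, 5), pool (2, 4) — not enough res1 and res3
  blocked: task-6 wants (5, 6), pool (2, 4) — not enough res1 and res3
  blocked: task-2 wants (3, 8), pool (2, 4) — not enough res1 and res3
Permanently blocked: task-1, task-8, task-6 and task-2.


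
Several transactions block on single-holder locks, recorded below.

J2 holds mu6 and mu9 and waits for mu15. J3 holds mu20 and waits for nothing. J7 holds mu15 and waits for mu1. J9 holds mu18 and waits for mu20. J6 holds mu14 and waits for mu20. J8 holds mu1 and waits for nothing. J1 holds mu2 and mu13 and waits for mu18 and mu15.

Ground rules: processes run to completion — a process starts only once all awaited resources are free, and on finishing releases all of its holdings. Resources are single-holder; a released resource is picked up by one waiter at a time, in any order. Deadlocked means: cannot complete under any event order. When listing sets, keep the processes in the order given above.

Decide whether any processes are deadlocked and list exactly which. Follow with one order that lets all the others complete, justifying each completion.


The deadlocked set is empty.
Key observation: the wait relation is loop-free; peeling off processes with no waits unwinds the whole state.
One completion order for the rest: J3, J9, J8, J7, J2, J6, J1.
Verifying each step:
  run J3 (it waits on nothing); releases mu20
  J9 waits on mu20 — all released -> runs and releases mu18
  run J8 (it waits on nothing); releases mu1
  J7 waits on mu1 — all released -> runs and releases mu15
  J2 waits on mu15 — all released -> runs and releases mu6 and mu9
  J6 waits on mu20 — all released -> runs and releases mu14
  J1 waits on mu18 and mu15 — all released -> runs and releases mu2 and mu13


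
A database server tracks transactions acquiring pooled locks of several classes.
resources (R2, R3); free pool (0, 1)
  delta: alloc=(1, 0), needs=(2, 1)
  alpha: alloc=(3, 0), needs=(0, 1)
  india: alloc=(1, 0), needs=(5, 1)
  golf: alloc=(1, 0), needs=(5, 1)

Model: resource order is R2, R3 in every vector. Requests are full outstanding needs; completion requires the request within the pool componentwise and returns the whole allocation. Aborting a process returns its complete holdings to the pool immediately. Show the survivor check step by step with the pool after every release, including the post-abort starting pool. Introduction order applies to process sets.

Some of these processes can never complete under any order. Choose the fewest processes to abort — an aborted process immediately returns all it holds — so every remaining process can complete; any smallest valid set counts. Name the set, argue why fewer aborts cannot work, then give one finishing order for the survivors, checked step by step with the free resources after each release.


The answer: abort india.
Key observation: golf had no path to completion before; after the abort of india ((1, 0) returned), step 3 is where it fits.
Why nothing smaller works: aborting no one leaves the state deadlocked as given.
Survivors finish in the order: alpha, delta, golf. Check, step by step (pool after the aborts first):
  pool = (1, 1)
  alpha: need (0, 1) fits (1, 1); releases (3, 0), pool now (4, 1)
  delta: need (2, 1) fits (4, 1); releases (1, 0), pool now (5, 1)
  golf: need (5, 1) fits (5, 1); releases (1, 0), pool now (6, 1)


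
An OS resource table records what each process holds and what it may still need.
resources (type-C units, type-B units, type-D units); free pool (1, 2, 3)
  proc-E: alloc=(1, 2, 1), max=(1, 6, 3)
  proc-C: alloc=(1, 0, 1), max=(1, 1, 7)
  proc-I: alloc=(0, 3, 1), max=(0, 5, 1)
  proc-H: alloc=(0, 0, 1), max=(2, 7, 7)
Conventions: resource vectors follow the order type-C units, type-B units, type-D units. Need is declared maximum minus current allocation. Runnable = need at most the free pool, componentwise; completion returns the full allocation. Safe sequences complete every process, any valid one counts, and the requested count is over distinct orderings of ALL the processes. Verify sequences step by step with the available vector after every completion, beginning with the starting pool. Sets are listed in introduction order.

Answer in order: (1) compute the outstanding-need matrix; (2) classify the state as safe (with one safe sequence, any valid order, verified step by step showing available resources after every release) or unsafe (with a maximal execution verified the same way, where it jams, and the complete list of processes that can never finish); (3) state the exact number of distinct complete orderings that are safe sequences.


(1) Need matrix, components ordered type-C units, type-B units, type-D units:
  proc-E: (0, 4, 2)
  proc-C: (0, 1, 6)
  proc-I: (0, 2, 0)
  proc-H: (2, 7, 6)
(2) UNSAFE — no complete ordering exists.
Key observation: the pool after proc-I, proc-E is (2, 7, 5); every surviving request exceeds it in type-D units, so progress ends there.
A maximal execution: proc-I, proc-E — then nothing else fits. Step-by-step check:
  pool = (1, 2, 3)
  proc-I needs (0, 2, 0) <= (1, 2, 3) -> finishes; pool += (0, 3, 1) = (1, 5, 4)
  proc-E needs (0, 4, 2) <= (1, 5, 4) -> finishes; pool += (1, 2, 1) = (2, 7, 5)
  blocked: proc-C wants (0, 1, 6), pool (2, 7, 5) — not enough type-D units
  blocked: proc-H wants (2, 7, 6), pool (2, 7, 5) — not enough type-D units
Never able to finish: proc-C and proc-H.
(3) Precisely 0 of the possible complete orderings are safe sequences.


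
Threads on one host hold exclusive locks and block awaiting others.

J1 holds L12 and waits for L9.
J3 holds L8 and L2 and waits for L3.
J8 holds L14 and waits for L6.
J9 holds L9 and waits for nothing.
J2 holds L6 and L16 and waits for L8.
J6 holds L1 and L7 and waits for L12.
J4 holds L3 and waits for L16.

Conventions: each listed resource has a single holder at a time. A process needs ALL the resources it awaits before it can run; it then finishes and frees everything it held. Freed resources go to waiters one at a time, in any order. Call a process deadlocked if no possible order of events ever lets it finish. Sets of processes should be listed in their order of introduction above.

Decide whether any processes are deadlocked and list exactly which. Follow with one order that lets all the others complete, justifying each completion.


The deadlocked set is J3, J8, J2 and J4.
Key observation: nobody on the ring J3 -> J4 -> J2 -> J3 can start until another member finishes, which never happens; J8 waits into the deadlock from upstream.
The rest can finish in the order J9, J1, J6.
Walking it through:
  J9: no waits; runs immediately, freeing L9
  run J1 (all its waits — L9 — are resolved); releases L12
  run J6 (all its waits — L12 — are resolved); releases L1 and L7


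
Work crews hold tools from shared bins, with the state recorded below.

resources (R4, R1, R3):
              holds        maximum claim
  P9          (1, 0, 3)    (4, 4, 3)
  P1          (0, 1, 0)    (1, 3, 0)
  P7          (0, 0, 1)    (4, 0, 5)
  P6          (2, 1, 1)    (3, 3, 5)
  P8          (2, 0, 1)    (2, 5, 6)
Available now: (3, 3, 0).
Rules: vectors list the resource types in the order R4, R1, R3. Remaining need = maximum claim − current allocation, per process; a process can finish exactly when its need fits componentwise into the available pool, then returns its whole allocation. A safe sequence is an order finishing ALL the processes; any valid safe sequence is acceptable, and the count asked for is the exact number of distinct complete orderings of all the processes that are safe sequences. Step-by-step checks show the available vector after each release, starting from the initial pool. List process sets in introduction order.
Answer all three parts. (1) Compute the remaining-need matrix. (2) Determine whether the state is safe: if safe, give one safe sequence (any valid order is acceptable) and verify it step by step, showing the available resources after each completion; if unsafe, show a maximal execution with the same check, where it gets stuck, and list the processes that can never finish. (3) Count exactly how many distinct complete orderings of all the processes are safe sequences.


(1) Remaining need (order R4, R1, R3):
  P9: (3, 4, 0)
  P1: (1, 2, 0)
  P7: (4, 0, 4)
  P6: (1, 2, 4)
  P8: (0, 5, 5)
(2) UNSAFE.
Key observation: the pool after P1, P9 is (4, 4, 3); every surviving request exceeds it in R3, so progress ends there.
Going as far as possible: P1, P9; after that, nothing fits. Walking it through:
  pool = (3, 3, 0)
  P1 needs (1, 2, 0) <= (3, 3, 0) -> finishes; pool += (0, 1, 0) = (3, 4, 0)
  P9 needs (3, 4, 0) <= (3, 4, 0) -> finishes; pool += (1, 0, 3) = (4, 4, 3)
  P7 still needs (4, 0, 4) but only (4, 4, 3) is free — short on R3
  P6 still needs (1, 2, 4) but only (4, 4, 3) is free — short on R3
  P8 still needs (0, 5, 5) but only (4, 4, 3) is free — short on R1 and R3
Processes that can never finish: P7, P6 and P8.
(3) Precisely 0 of the possible complete orderings are safe sequences.


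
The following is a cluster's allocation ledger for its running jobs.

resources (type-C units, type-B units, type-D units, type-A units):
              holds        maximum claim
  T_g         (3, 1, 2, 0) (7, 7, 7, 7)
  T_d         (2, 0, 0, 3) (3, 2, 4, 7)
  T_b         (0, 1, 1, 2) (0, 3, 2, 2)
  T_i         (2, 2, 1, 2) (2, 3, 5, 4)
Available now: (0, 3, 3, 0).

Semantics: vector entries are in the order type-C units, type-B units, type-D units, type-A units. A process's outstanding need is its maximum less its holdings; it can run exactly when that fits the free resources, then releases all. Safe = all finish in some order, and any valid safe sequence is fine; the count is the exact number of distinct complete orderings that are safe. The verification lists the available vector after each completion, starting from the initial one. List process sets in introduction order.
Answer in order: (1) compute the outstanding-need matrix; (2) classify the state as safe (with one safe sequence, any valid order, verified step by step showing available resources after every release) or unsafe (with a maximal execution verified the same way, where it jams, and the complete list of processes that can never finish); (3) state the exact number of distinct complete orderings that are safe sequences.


(1) Need matrix, components ordered type-C units, type-B units, type-D units, type-A units:
  T_g: (4, 6, 5, 7)
  T_d: (1, 2, 4, 4)
  T_b: (0, 2, 1, 0)
  T_i: (0, 1, 4, 2)
(2) The state is SAFE; one workable sequence: T_b, T_i, T_d, T_g.
Key observation: T_i marks the first exact bind of the order: its need (0, 1, 4, 2) fits the free (0, 4, 4, 2) with zero slack on a requested resource.
Step-by-step check:
  pool = (0, 3, 3, 0)
  T_b: need (0, 2, 1, 0) fits (0, 3, 3, 0); releases (0, 1, 1, 2), pool now (0, 4, 4, 2)
  T_i: need (0, 1, 4, 2) fits (0, 4, 4, 2); releases (2, 2, 1, 2), pool now (2, 6, 5, 4)
  T_d: need (1, 2, 4, 4) fits (2, 6, 5, 4); releases (2, 0, 0, 3), pool now (4, 6, 5, 7)
  T_g: need (4, 6, 5, 7) fits (4, 6, 5, 7); releases (3, 1, 2, 0), pool now (7, 7, 7, 7)
(3) Exactly 1 of the possible complete orderings is a safe sequence.


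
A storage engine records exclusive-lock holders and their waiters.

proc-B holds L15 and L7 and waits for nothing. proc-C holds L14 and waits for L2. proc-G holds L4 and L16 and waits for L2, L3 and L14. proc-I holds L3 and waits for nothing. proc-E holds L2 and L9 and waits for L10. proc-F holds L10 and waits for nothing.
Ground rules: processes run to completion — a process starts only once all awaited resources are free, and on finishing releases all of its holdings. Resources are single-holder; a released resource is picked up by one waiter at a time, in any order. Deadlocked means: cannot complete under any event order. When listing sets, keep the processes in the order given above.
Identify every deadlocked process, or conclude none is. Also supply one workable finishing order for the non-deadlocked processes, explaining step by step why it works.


No process is deadlocked.
Key observation: every chain of waits terminates; starting from the processes that wait on nothing, all the rest unlock in turn.
The rest can finish in the order proc-I, proc-F, proc-E, proc-C, proc-B, proc-G.
Check, step by step:
  run proc-I (it waits on nothing); releases L3
  run proc-F (it waits on nothing); releases L10
  run proc-E (all its waits — L10 — are resolved); releases L2 and L9
  run proc-C (all its waits — L2 — are resolved); releases L14
  run proc-B (it waits on nothing); releases L15 and L7
  run proc-G (all its waits — L2, L3 and L14 — are resolved); releases L4 and L16


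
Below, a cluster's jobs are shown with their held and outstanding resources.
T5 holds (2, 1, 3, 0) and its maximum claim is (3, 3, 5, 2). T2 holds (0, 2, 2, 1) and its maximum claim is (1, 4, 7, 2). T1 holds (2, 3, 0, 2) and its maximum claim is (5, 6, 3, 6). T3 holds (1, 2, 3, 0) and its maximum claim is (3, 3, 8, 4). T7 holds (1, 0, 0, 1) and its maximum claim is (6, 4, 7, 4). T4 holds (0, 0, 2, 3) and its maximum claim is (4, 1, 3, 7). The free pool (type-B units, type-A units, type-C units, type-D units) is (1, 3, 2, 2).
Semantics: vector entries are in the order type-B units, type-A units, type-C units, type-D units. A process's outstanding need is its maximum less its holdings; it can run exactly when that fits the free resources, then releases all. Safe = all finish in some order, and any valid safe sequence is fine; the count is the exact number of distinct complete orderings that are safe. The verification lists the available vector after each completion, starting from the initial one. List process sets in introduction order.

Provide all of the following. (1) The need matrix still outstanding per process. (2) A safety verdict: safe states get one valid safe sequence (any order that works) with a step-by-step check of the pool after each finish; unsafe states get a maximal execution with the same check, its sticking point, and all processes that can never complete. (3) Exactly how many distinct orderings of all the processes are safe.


(1) Outstanding need per process (order type-B units, type-A units, type-C units, type-D units):
  T5: (1, 2, 2, 2)
  T2: (1, 2, 5, 1)
  T1: (3, 3, 3, 4)
  T3: (2, 1, 5, 4)
  T7: (5, 4, 7, 3)
  T4: (4, 1, 1, 4)
(2) UNSAFE — no complete ordering exists.
Key observation: after T5, T2 the pool peaks at (3, 6, 7, 3), and each blocked process is short somewhere: T1 on type-D units; T3 on type-D units; T7 on type-B units; T4 on type-B units, type-D units.
A maximal execution: T5, T2 — then nothing else fits. Verifying each step:
  pool = (1, 3, 2, 2)
  T5 needs (1, 2, 2, 2) <= (1, 3, 2, 2) -> finishes; pool += (2, 1, 3, 0) = (3, 4, 5, 2)
  T2 needs (1, 2, 5, 1) <= (3, 4, 5, 2) -> finishes; pool += (0, 2, 2, 1) = (3, 6, 7, 3)
  blocked: T1 wants (3, 3, 3, 4), pool (3, 6, 7, 3) — not enough type-D units
  blocked: T3 wants (2, 1, 5, 4), pool (3, 6, 7, 3) — not enough type-D units
  blocked: T7 wants (5, 4, 7, 3), pool (3, 6, 7, 3) — not enough type-B units
  blocked: T4 wants (4, 1, 1, 4), pool (3, 6, 7, 3) — not enough type-B units and type-D units
Permanently blocked: T1, T3, T7 and T4.
(3) Exactly 0 of the possible complete orderings are safe sequences.


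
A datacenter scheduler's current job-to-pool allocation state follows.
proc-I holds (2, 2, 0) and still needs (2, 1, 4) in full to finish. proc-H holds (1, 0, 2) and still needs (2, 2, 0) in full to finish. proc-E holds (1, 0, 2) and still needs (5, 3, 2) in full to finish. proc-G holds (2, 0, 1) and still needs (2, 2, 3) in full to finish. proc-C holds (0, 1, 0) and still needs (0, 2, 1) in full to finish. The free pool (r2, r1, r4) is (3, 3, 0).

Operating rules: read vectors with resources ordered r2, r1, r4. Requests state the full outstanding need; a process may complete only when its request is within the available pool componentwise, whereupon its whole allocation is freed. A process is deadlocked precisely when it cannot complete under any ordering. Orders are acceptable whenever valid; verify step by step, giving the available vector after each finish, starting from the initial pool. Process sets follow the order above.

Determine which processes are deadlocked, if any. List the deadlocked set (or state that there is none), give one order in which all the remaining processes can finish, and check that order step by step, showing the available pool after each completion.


Deadlocked: proc-I, proc-E and proc-G.
Key observation: after proc-H, proc-C the pool peaks at (4, 4, 2), and each blocked process is short somewhere: proc-I on r4; proc-E on r2; proc-G on r4.
A valid finishing order for the others: proc-H, proc-C. Walking it through:
  pool = (3, 3, 0)
  proc-H: need (2, 2, 0) fits (3, 3, 0); releases (1, 0, 2), pool now (4, 3, 2)
  proc-C: need (0, 2, 1) fits (4, 3, 2); releases (0, 1, 0), pool now (4, 4, 2)
The blocked processes can never fit:
  proc-I cannot run: need (2, 1, 4) vs free (4, 4, 2) (insufficient r4)
  proc-E cannot run: need (5, 3, 2) vs free (4, 4, 2) (insufficient r2)
  proc-G cannot run: need (2, 2, 3) vs free (4, 4, 2) (insufficient r4)


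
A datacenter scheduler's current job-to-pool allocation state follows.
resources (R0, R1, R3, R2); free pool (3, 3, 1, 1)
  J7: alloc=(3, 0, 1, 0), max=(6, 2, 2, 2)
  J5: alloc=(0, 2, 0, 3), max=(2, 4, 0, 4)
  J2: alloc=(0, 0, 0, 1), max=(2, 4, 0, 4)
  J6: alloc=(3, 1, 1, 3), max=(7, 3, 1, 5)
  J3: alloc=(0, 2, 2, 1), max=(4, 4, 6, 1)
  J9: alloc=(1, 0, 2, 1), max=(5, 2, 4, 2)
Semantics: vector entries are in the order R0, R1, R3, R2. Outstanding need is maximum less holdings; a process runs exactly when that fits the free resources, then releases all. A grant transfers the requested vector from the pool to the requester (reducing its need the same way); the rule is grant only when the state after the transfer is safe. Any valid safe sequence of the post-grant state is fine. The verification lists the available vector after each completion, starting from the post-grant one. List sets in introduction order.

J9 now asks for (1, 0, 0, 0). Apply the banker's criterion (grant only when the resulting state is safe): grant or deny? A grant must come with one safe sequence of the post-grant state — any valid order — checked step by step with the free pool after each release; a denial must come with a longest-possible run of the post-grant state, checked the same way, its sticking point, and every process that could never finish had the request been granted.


DENY. Granting would leave the state unsafe.
Key observation: R0 is the bottleneck — with J5, J2 done the pool holds (2, 5, 1, 5), short of every remaining need.
Pretend the grant happened; the run J5, J2 goes as far as possible. Check, step by step:
  pool = (2, 3, 1, 1)
  run J5 (needs (2, 2, 0, 1), free (2, 3, 1, 1)); after release of (0, 2, 0, 3) the pool is (2, 5, 1, 4)
  run J2 (needs (2, 4, 0, 3), free (2, 5, 1, 4)); after release of (0, 0, 0, 1) the pool is (2, 5, 1, 5)
  J7 cannot run: need (3, 2, 1, 2) vs free (2, 5, 1, 5) (insufficient R0)
  J6 cannot run: need (4, 2, 0, 2) vs free (2, 5, 1, 5) (insufficient R0)
  J3 cannot run: need (4, 2, 4, 0) vs free (2, 5, 1, 5) (insufficient R0 and R3)
  J9 cannot run: need (3, 2, 2, 1) vs free (2, 5, 1, 5) (insufficient R0 and R3)
Post-grant, the permanently blocked set is J7, J6, J3 and J9.


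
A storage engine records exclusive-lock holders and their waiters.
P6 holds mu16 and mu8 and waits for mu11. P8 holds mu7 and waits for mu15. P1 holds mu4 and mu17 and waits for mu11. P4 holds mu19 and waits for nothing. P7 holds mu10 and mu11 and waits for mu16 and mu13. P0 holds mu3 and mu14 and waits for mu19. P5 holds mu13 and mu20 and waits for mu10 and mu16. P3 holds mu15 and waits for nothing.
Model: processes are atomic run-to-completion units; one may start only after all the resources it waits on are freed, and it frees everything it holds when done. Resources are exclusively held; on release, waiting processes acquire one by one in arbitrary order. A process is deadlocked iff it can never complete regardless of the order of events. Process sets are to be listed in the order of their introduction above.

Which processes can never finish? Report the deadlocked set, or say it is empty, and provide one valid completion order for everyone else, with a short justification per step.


Deadlocked: P6, P1, P7 and P5.
Key observation: the loop P6 -> P7 -> P6 blocks itself forever; P5 is caught in further circular waits and P1 waits into the deadlock from upstream.
The rest can finish in the order P3, P8, P4, P0.
Walking it through:
  P3: no waits; runs immediately, freeing mu15
  run P8 (all its waits — mu15 — are resolved); releases mu7
  P4: no waits; runs immediately, freeing mu19
  run P0 (all its waits — mu19 — are resolved); releases mu3 and mu14


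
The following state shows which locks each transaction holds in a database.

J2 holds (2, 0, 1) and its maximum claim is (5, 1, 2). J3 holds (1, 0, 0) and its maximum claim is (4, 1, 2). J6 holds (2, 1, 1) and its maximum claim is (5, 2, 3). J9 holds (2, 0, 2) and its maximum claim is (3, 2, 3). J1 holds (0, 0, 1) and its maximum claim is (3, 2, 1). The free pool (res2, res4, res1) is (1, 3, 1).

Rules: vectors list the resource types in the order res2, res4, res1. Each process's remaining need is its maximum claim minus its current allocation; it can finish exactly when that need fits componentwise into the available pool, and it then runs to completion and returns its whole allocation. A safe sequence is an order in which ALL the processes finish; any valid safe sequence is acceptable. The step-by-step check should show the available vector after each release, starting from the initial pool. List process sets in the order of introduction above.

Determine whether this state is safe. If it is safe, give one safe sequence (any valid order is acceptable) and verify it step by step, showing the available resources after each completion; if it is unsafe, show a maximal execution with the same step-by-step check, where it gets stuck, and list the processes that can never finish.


The state is SAFE; one workable sequence: J9, J1, J2, J6, J3.
Key observation: the order's first zero-slack moment is J9 ((1, 2, 1) needed, (1, 3, 1) free — a requested resource with nothing to spare).
Step-by-step check:
  pool = (1, 3, 1)
  J9 needs (1, 2, 1) <= (1, 3, 1) -> finishes; pool += (2, 0, 2) = (3, 3, 3)
  J1 needs (3, 2, 0) <= (3, 3, 3) -> finishes; pool += (0, 0, 1) = (3, 3, 4)
  J2 needs (3, 1, 1) <= (3, 3, 4) -> finishes; pool += (2, 0, 1) = (5, 3, 5)
  J6 needs (3, 1, 2) <= (5, 3, 5) -> finishes; pool += (2, 1, 1) = (7, 4, 6)
  J3 needs (3, 1, 2) <= (7, 4, 6) -> finishes; pool += (1, 0, 0) = (8, 4, 6)


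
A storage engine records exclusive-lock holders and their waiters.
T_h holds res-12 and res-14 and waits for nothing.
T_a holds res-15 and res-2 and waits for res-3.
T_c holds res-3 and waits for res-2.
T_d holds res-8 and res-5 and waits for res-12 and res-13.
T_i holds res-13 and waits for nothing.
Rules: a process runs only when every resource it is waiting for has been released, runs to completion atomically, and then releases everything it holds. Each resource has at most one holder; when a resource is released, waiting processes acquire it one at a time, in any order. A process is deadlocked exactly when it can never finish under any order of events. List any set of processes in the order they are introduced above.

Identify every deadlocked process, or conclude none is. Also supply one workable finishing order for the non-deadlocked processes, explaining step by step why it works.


Deadlocked: T_a and T_c.
Key observation: the knot is the closed ring of waits T_a -> T_c -> T_a; no other process is dragged down with it.
The rest can finish in the order T_i, T_h, T_d.
Walking it through:
  T_i: no waits; runs immediately, freeing res-13
  T_h: no waits; runs immediately, freeing res-12 and res-14
  T_d waits on res-12 and res-13 — all released -> runs and releases res-8 and res-5


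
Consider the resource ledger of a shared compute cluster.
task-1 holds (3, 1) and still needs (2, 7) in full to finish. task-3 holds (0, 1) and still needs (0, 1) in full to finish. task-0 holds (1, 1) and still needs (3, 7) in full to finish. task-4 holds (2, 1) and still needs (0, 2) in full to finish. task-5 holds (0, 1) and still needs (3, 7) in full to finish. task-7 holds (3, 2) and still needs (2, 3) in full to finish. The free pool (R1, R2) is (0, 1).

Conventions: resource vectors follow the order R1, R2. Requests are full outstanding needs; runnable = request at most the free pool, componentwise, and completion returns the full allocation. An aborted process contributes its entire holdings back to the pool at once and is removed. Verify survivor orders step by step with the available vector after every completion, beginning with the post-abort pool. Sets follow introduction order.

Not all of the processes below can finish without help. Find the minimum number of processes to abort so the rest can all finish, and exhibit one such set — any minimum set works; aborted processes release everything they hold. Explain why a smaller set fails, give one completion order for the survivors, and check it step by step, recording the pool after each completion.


Minimum abort set: task-0 and task-5.
Key observation: the returned (1, 2) from task-0 and task-5 is what brings task-1 — unrunnable before, under any order — into play at step 4.
No one abort is enough; case by case: task-1 alone leaves task-0 blocked (short on R2); task-3 alone leaves task-1 blocked (short on R2); task-0 alone leaves task-1 blocked (short on R2); task-4 alone leaves task-1 blocked (short on R2); task-5 alone leaves task-1 blocked (short on R2); task-7 alone leaves task-1 blocked (short on R2).
One survivor order: task-3, task-4, task-7, task-1. Walking it through (post-abort pool first):
  pool = (1, 3)
  task-3 needs (0, 1) <= (1, 3) -> finishes; pool += (0, 1) = (1, 4)
  task-4 needs (0, 2) <= (1, 4) -> finishes; pool += (2, 1) = (3, 5)
  task-7 needs (2, 3) <= (3, 5) -> finishes; pool += (3, 2) = (6, 7)
  task-1 needs (2, 7) <= (6, 7) -> finishes; pool += (3, 1) = (9, 8)


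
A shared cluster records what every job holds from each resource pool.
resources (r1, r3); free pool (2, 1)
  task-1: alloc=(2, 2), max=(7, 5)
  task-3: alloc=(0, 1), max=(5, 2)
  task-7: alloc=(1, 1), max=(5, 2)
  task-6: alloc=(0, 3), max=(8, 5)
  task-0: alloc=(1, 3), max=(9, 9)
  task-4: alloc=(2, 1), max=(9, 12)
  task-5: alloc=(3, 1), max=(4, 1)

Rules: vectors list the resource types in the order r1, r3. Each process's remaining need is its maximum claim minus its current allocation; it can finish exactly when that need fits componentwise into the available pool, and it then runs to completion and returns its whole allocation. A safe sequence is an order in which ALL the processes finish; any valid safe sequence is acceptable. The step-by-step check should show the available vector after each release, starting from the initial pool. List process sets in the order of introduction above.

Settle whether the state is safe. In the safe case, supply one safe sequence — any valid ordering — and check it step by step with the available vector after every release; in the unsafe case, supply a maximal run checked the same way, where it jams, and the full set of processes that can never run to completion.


The state is SAFE; one workable sequence: task-5, task-7, task-1, task-6, task-0, task-4, task-3.
Key observation: at task-1 the run first touches a limit — (5, 3) against (6, 3), exact on a resource it actually requests.
Walking it through:
  pool = (2, 1)
  task-5: need (1, 0) fits (2, 1); releases (3, 1), pool now (5, 2)
  task-7: need (4, 1) fits (5, 2); releases (1, 1), pool now (6, 3)
  task-1: need (5, 3) fits (6, 3); releases (2, 2), pool now (8, 5)
  task-6: need (8, 2) fits (8, 5); releases (0, 3), pool now (8, 8)
  task-0: need (8, 6) fits (8, 8); releases (1, 3), pool now (9, 11)
  task-4: need (7, 11) fits (9, 11); releases (2, 1), pool now (11, 12)
  task-3: need (5, 1) fits (11, 12); releases (0, 1), pool now (11, 13)
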